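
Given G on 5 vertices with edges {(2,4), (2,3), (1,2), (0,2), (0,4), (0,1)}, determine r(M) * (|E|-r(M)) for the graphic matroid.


r(M) = |V| - c = 5 - 1 = 4.
nullity = |E| - r(M) = 6 - 4 = 2.
Product = 4 * 2 = 8.

8


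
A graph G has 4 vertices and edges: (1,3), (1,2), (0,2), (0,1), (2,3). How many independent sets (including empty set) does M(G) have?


An independent set in a graphic matroid is an acyclic edge subset.
G has 4 vertices and 5 edges.
Enumerate all 2^5 = 32 subsets, checking for acyclicity.
Total independent sets = 24.

24


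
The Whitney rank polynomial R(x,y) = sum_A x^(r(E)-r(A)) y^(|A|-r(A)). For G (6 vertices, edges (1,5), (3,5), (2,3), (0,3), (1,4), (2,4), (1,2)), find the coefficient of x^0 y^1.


R(x,y) = sum over A in 2^E of x^(r(E)-r(A)) * y^(|A|-r(A)).
G has 6 vertices, 7 edges. r(E) = 5.
Enumerate all 2^7 = 128 subsets.
Count subsets with r(E)-r(A)=0 and |A|-r(A)=1: 6.

6


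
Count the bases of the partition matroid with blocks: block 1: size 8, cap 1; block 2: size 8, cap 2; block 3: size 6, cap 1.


A basis picks exactly ci elements from block i.
Number of bases = product of C(|Si|, ci).
= C(8,1) * C(8,2) * C(6,1)
= 8 * 28 * 6
= 1344.

1344


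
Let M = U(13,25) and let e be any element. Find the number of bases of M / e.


Contracting e from U(13,25) gives U(12,24).
Bases of U(12,24) = C(24,12) = 2704156.

2704156


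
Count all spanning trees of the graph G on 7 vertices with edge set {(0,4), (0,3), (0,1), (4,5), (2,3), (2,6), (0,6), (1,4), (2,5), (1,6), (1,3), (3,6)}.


By Kirchhoff's matrix tree theorem, the number of spanning trees equals
the determinant of any cofactor of the Laplacian matrix L.
G has 7 vertices and 12 edges.
Computing the (6 x 6) cofactor determinant gives 325.

325


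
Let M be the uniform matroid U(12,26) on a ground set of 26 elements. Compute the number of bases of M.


Bases of U(12,26) are all 12-element subsets of the 26-element ground set.
Number of bases = C(26,12).
C(26,12) = 26! / (12! * 14!) = 9657700.

9657700


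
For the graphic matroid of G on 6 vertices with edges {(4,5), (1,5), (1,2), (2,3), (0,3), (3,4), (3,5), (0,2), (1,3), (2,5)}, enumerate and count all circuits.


A circuit in a graphic matroid = edge set of a simple cycle.
G has 6 vertices and 10 edges.
Enumerating all minimal edge subsets forming cycles...
Total circuits found: 19.

19


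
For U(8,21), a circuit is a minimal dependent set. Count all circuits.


In U(8,21), circuits are the (9)-element subsets.
Any set of 9 elements is dependent, and removing any one element gives
an independent set of size 8, so it is a minimal dependent set.
Number of circuits = C(21,9) = 21! / (9! * 12!) = 293930.

293930


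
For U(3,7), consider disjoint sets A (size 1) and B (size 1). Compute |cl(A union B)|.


|A union B| = 1 + 1 = 2 (disjoint).
In U(3,7), cl(S) = S if |S| < 3, else cl(S) = E.
Since 2 < 3, cl(A union B) = A union B.
|cl(A union B)| = 2.

2


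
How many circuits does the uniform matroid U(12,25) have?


In U(12,25), circuits are the (13)-element subsets.
Any set of 13 elements is dependent, and removing any one element gives
an independent set of size 12, so it is a minimal dependent set.
Number of circuits = C(25,13) = 5200300.

5200300


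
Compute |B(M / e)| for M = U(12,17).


Contracting e from U(12,17) gives U(11,16).
Bases of U(11,16) = C(16,11) = 16! / (11! * 5!) = 4368.

4368


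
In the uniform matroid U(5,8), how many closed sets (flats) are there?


Flats of U(5,8): every subset of size < 5 is a flat, plus E itself.
Count = C(8,0) + C(8,1) + C(8,2) + C(8,3) + C(8,4) + 1
     = 1 + 8 + 28 + 56 + 70 + 1
     = 164.

164


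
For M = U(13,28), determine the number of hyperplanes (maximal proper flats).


Hyperplanes of U(13,28) are flats of rank 12.
In a uniform matroid, these are exactly the (12)-element subsets.
Count = C(28,12) = 28! / (12! * 16!) = 30421755.

30421755


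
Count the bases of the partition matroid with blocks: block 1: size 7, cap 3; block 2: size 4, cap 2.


A basis picks exactly ci elements from block i.
Number of bases = product of C(|Si|, ci).
= C(7,3) * C(4,2)
= 35 * 6
= 210.

210


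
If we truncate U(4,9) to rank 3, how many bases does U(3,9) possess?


Truncating U(4,9) to rank 3 gives U(3,9).
Bases of U(3,9) are all 3-element subsets of 9 elements.
Number of bases = (9 choose 3) = 84.

84


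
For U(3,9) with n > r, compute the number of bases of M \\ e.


Deleting e from U(3,9) gives U(3,8) since n > r.
Bases of U(3,8) = (8 choose 3) = 56.

56


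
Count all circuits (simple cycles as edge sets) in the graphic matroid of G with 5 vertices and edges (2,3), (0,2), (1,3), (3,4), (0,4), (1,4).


A circuit in a graphic matroid = edge set of a simple cycle.
G has 5 vertices and 6 edges.
Enumerating all minimal edge subsets forming cycles...
Total circuits found: 3.

3


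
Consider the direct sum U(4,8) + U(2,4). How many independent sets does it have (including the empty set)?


For a direct sum, |I(M1+M2)| = |I(M1)| * |I(M2)|.
|I(U(4,8))| = sum C(8,k) for k=0..4 = 163.
|I(U(2,4))| = sum C(4,k) for k=0..2 = 11.
Total = 163 * 11 = 1793.

1793


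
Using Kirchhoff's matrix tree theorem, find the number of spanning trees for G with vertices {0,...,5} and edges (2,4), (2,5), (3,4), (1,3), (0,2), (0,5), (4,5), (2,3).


By Kirchhoff's matrix tree theorem, the number of spanning trees equals
the determinant of any cofactor of the Laplacian matrix L.
G has 6 vertices and 8 edges.
Computing the (5 x 5) cofactor determinant gives 21.

21


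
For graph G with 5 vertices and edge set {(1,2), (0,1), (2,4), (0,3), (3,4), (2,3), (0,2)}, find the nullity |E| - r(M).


Cycle rank (nullity) = |E| - r(M) = |E| - (|V| - c).
|E| = 7, |V| = 5, c = 1.
Nullity = 7 - (5 - 1) = 7 - 4 = 3.

3


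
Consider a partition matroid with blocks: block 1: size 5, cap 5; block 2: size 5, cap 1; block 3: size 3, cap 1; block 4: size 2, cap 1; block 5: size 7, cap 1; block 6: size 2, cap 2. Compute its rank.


Rank of a partition matroid = sum of min(|Si|, ci) for each block.
= min(5,5) + min(5,1) + min(3,1) + min(2,1) + min(7,1) + min(2,2)
= 5 + 1 + 1 + 1 + 1 + 2
= 11.

11


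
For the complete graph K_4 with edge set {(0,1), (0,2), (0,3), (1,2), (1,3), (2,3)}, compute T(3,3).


T(K_4; x,y) = x^3 + 3x^2 + 4xy + 2x + y^3 + 3y^2 + 2y.
Substituting x=3, y=3:
= 27 + 27 + 36 + 6 + 27 + 27 + 6
= 156.

156


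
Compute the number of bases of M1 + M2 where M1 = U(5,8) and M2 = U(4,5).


Bases of a direct sum M1 + M2: |B| = |B(M1)| * |B(M2)|.
|B(U(5,8))| = C(8,5) = 56.
|B(U(4,5))| = C(5,4) = 5.
Total bases = 56 * 5 = 280.

280


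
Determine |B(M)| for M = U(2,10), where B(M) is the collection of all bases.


Bases of U(2,10) are all 2-element subsets of the 10-element ground set.
Number of bases = C(10,2).
(10 choose 2) = 45.

45


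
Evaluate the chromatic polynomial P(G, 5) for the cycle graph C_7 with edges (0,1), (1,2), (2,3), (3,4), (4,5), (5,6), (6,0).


P(C_7, k) = (k-1)^7 + (-1)^7*(k-1).
P(5) = (4)^7 - 4
= 16384 - 4 = 16380.

16380


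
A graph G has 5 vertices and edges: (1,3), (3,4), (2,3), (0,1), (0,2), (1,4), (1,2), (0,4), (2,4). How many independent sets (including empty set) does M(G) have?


An independent set in a graphic matroid is an acyclic edge subset.
G has 5 vertices and 9 edges.
Enumerate all 2^9 = 512 subsets, checking for acyclicity.
Total independent sets = 198.

198


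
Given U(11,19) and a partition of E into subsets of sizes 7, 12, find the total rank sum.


r(Ai) = min(|Ai|, 11) for each part.
Sum = min(7,11) + min(12,11)
    = 7 + 11
    = 18.

18


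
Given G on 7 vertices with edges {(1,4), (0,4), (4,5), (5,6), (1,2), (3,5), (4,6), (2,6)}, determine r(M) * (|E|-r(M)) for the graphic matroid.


r(M) = |V| - c = 7 - 1 = 6.
nullity = |E| - r(M) = 8 - 6 = 2.
Product = 6 * 2 = 12.

12


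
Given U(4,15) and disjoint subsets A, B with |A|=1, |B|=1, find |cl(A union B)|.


|A union B| = 1 + 1 = 2 (disjoint).
In U(4,15), cl(S) = S if |S| < 4, else cl(S) = E.
Since 2 < 4, cl(A union B) = A union B.
|cl(A union B)| = 2.

2


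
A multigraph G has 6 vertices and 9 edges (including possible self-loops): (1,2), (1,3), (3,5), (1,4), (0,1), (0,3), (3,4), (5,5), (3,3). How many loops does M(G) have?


In a graphic matroid, a loop is a self-loop edge (u,u) with rank 0.
Examining all 9 edges for self-loops...
Self-loops found: (5,5), (3,3)
Number of loops = 2.

2


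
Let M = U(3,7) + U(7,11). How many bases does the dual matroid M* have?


(M1+M2)* = M1* + M2*.
M1* = U(4,7), bases: C(7,4) = 35.
M2* = U(4,11), bases: C(11,4) = 330.
|B(M*)| = 35 * 330 = 11550.

11550


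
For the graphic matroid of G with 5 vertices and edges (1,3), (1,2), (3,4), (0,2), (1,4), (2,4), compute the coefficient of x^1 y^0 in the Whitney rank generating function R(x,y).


R(x,y) = sum over A in 2^E of x^(r(E)-r(A)) * y^(|A|-r(A)).
G has 5 vertices, 6 edges. r(E) = 4.
Enumerate all 2^6 = 64 subsets.
Count subsets with r(E)-r(A)=1 and |A|-r(A)=0: 18.

18


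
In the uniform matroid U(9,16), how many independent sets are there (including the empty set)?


Independent sets of U(9,16) are all subsets of size <= 9.
Count = C(16,0) + C(16,1) + C(16,2) + C(16,3) + C(16,4) + C(16,5) + C(16,6) + C(16,7) + C(16,8) + C(16,9)
     = 1 + 16 + 120 + 560 + 1820 + 4368 + 8008 + 11440 + 12870 + 11440
     = 50643.

50643


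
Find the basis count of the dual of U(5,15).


The dual of U(r,n) is U(n-r, n) = U(10,15).
Bases of U(10,15) are all (10)-element subsets.
|B(M*)| = C(15,10) = 3003.

3003


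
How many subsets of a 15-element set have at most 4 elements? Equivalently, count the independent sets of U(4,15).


Independent sets of U(4,15) are all subsets of size <= 4.
Count = (15 choose 0) + (15 choose 1) + (15 choose 2) + (15 choose 3) + (15 choose 4)
     = 1 + 15 + 105 + 455 + 1365
     = 1941.

1941


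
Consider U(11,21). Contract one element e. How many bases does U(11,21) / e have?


Contracting e from U(11,21) gives U(10,20).
Bases of U(10,20) = (20 choose 10) = 184756.

184756


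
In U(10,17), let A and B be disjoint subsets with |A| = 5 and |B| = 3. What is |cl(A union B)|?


|A union B| = 5 + 3 = 8 (disjoint).
In U(10,17), cl(S) = S if |S| < 10, else cl(S) = E.
Since 8 < 10, cl(A union B) = A union B.
|cl(A union B)| = 8.

8


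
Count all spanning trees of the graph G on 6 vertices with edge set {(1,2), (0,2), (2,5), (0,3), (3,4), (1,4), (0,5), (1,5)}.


By Kirchhoff's matrix tree theorem, the number of spanning trees equals
the determinant of any cofactor of the Laplacian matrix L.
G has 6 vertices and 8 edges.
Computing the (5 x 5) cofactor determinant gives 32.

32


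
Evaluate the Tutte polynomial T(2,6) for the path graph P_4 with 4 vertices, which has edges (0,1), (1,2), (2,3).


A path on 4 vertices is a tree with 3 edges.
T(x,y) = x^(3) for any tree.
T(2,6) = 2^3 = 8.

8


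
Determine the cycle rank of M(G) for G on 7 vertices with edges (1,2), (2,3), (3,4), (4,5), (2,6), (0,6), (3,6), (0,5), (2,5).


Cycle rank (nullity) = |E| - r(M) = |E| - (|V| - c).
|E| = 9, |V| = 7, c = 1.
Nullity = 9 - (7 - 1) = 9 - 6 = 3.

3


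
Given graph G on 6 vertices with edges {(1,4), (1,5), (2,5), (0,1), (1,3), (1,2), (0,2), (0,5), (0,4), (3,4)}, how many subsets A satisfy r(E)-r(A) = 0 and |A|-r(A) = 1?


R(x,y) = sum over A in 2^E of x^(r(E)-r(A)) * y^(|A|-r(A)).
G has 6 vertices, 10 edges. r(E) = 5.
Enumerate all 2^10 = 1024 subsets.
Count subsets with r(E)-r(A)=0 and |A|-r(A)=1: 153.

153


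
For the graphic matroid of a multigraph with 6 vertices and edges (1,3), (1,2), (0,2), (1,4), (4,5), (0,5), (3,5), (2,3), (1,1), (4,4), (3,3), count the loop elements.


In a graphic matroid, a loop is a self-loop edge (u,u) with rank 0.
Examining all 11 edges for self-loops...
Self-loops found: (1,1), (4,4), (3,3)
Number of loops = 3.

3


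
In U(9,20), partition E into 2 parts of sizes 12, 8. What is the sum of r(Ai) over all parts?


r(Ai) = min(|Ai|, 9) for each part.
Sum = min(12,9) + min(8,9)
    = 9 + 8
    = 17.

17


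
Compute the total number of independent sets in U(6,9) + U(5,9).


For a direct sum, |I(M1+M2)| = |I(M1)| * |I(M2)|.
|I(U(6,9))| = sum C(9,k) for k=0..6 = 466.
|I(U(5,9))| = sum C(9,k) for k=0..5 = 382.
Total = 466 * 382 = 178012.

178012


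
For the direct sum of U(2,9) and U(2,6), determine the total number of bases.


Bases of a direct sum M1 + M2: |B| = |B(M1)| * |B(M2)|.
|B(U(2,9))| = C(9,2) = 36.
|B(U(2,6))| = C(6,2) = 15.
Total bases = 36 * 15 = 540.

540


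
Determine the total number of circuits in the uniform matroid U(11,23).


In U(11,23), circuits are the (12)-element subsets.
Any set of 12 elements is dependent, and removing any one element gives
an independent set of size 11, so it is a minimal dependent set.
Number of circuits = C(23,12) = 1352078.

1352078


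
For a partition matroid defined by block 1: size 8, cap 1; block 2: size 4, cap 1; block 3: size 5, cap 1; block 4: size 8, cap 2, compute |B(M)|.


A basis picks exactly ci elements from block i.
Number of bases = product of C(|Si|, ci).
= C(8,1) * C(4,1) * C(5,1) * C(8,2)
= 8 * 4 * 5 * 28
= 4480.

4480


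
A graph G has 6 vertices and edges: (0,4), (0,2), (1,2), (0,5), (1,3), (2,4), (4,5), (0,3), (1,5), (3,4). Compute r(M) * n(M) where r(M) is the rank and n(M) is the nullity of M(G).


r(M) = |V| - c = 6 - 1 = 5.
nullity = |E| - r(M) = 10 - 5 = 5.
Product = 5 * 5 = 25.

25


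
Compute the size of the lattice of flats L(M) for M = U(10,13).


Flats of U(10,13): every subset of size < 10 is a flat, plus E itself.
Count = C(13,0) + C(13,1) + C(13,2) + C(13,3) + C(13,4) + C(13,5) + C(13,6) + C(13,7) + C(13,8) + C(13,9) + 1
     = 1 + 13 + 78 + 286 + 715 + 1287 + 1716 + 1716 + 1287 + 715 + 1
     = 7815.

7815


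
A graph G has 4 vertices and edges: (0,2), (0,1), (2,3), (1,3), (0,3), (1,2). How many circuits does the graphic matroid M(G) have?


A circuit in a graphic matroid = edge set of a simple cycle.
G has 4 vertices and 6 edges.
Enumerating all minimal edge subsets forming cycles...
Total circuits found: 7.

7


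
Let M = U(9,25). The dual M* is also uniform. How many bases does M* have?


The dual of U(r,n) is U(n-r, n) = U(16,25).
Bases of U(16,25) are all (16)-element subsets.
|B(M*)| = C(25,16) = 2042975.

2042975


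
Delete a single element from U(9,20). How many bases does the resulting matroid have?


Deleting e from U(9,20) gives U(9,19) since n > r.
Bases of U(9,19) = C(19,9) = 19! / (9! * 10!) = 92378.

92378


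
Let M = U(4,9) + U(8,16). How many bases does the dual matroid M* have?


(M1+M2)* = M1* + M2*.
M1* = U(5,9), bases: C(9,5) = 126.
M2* = U(8,16), bases: C(16,8) = 12870.
|B(M*)| = 126 * 12870 = 1621620.

1621620


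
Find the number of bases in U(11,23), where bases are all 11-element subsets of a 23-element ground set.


Bases of U(11,23) are all 11-element subsets of the 23-element ground set.
Number of bases = C(23,11).
(23 choose 11) = 1352078.

1352078


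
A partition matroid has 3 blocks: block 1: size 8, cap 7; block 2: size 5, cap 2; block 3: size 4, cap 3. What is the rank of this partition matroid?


Rank of a partition matroid = sum of min(|Si|, ci) for each block.
= min(8,7) + min(5,2) + min(4,3)
= 7 + 2 + 3
= 12.

12


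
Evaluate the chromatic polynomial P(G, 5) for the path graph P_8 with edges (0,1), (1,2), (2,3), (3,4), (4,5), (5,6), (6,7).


P(P_8, k) = k * (k-1)^(7).
P(5) = 5 * 4^7 = 5 * 16384 = 81920.

81920


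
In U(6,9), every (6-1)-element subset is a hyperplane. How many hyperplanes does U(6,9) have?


Hyperplanes of U(6,9) are flats of rank 5.
In a uniform matroid, these are exactly the (5)-element subsets.
Count = C(9,5) = 126.

126


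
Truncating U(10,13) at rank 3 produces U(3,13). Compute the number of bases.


Truncating U(10,13) to rank 3 gives U(3,13).
Bases of U(3,13) are all 3-element subsets of 13 elements.
Number of bases = (13 choose 3) = 286.

286


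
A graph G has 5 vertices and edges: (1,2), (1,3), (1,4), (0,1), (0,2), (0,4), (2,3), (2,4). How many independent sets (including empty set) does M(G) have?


An independent set in a graphic matroid is an acyclic edge subset.
G has 5 vertices and 8 edges.
Enumerate all 2^8 = 256 subsets, checking for acyclicity.
Total independent sets = 128.

128


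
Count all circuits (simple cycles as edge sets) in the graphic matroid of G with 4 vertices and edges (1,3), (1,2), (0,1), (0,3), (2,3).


A circuit in a graphic matroid = edge set of a simple cycle.
G has 4 vertices and 5 edges.
Enumerating all minimal edge subsets forming cycles...
Total circuits found: 3.

3


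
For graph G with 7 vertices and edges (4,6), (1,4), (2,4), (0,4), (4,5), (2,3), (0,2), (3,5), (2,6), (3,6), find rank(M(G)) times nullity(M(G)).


r(M) = |V| - c = 7 - 1 = 6.
nullity = |E| - r(M) = 10 - 6 = 4.
Product = 6 * 4 = 24.

24


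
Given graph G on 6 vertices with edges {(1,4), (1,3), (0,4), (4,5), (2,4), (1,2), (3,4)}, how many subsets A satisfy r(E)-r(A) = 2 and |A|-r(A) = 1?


R(x,y) = sum over A in 2^E of x^(r(E)-r(A)) * y^(|A|-r(A)).
G has 6 vertices, 7 edges. r(E) = 5.
Enumerate all 2^7 = 128 subsets.
Count subsets with r(E)-r(A)=2 and |A|-r(A)=1: 9.

9


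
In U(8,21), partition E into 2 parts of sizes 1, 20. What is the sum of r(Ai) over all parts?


r(Ai) = min(|Ai|, 8) for each part.
Sum = min(1,8) + min(20,8)
    = 1 + 8
    = 9.

9


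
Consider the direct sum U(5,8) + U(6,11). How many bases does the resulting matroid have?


Bases of a direct sum M1 + M2: |B| = |B(M1)| * |B(M2)|.
|B(U(5,8))| = C(8,5) = 56.
|B(U(6,11))| = C(11,6) = 462.
Total bases = 56 * 462 = 25872.

25872


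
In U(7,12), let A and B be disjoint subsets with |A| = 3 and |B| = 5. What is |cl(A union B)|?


|A union B| = 3 + 5 = 8 (disjoint).
In U(7,12), cl(S) = S if |S| < 7, else cl(S) = E.
Since 8 >= 7, cl(A union B) = E.
|cl(A union B)| = 12.

12


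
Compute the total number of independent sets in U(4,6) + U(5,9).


For a direct sum, |I(M1+M2)| = |I(M1)| * |I(M2)|.
|I(U(4,6))| = sum C(6,k) for k=0..4 = 57.
|I(U(5,9))| = sum C(9,k) for k=0..5 = 382.
Total = 57 * 382 = 21774.

21774


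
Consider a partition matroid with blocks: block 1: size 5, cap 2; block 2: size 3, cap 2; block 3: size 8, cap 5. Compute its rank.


Rank of a partition matroid = sum of min(|Si|, ci) for each block.
= min(5,2) + min(3,2) + min(8,5)
= 2 + 2 + 5
= 9.

9


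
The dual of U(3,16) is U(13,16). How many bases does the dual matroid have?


The dual of U(r,n) is U(n-r, n) = U(13,16).
Bases of U(13,16) are all (13)-element subsets.
|B(M*)| = C(16,13) = 560.

560


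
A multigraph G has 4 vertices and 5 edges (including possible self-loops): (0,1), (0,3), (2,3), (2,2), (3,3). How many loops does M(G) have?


In a graphic matroid, a loop is a self-loop edge (u,u) with rank 0.
Examining all 5 edges for self-loops...
Self-loops found: (2,2), (3,3)
Number of loops = 2.

2


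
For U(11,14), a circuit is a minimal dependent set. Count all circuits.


In U(11,14), circuits are the (12)-element subsets.
Any set of 12 elements is dependent, and removing any one element gives
an independent set of size 11, so it is a minimal dependent set.
Number of circuits = C(14,12) = 14! / (12! * 2!) = 91.

91


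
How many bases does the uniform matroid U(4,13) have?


Bases of U(4,13) are all 4-element subsets of the 13-element ground set.
Number of bases = C(13,4).
C(13,4) = (13 * 12 * 11 * 10) / (1 * 2 * 3 * 4) = 715.

715


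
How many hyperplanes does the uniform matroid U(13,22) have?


Hyperplanes of U(13,22) are flats of rank 12.
In a uniform matroid, these are exactly the (12)-element subsets.
Count = C(22,12) = 646646.

646646


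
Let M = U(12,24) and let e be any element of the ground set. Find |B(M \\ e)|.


Deleting e from U(12,24) gives U(12,23) since n > r.
Bases of U(12,23) = C(23,12) = 23! / (12! * 11!) = 1352078.

1352078


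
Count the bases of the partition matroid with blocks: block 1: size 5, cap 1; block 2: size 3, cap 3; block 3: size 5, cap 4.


A basis picks exactly ci elements from block i.
Number of bases = product of C(|Si|, ci).
= C(5,1) * C(3,3) * C(5,4)
= 5 * 1 * 5
= 25.

25


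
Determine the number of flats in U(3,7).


Flats of U(3,7): every subset of size < 3 is a flat, plus E itself.
Count = (7 choose 0) + (7 choose 1) + (7 choose 2) + 1
     = 1 + 7 + 21 + 1
     = 30.

30


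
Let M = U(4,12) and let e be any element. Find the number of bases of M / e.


Contracting e from U(4,12) gives U(3,11).
Bases of U(3,11) = (11 choose 3) = 165.

165


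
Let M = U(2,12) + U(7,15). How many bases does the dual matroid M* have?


(M1+M2)* = M1* + M2*.
M1* = U(10,12), bases: C(12,10) = 66.
M2* = U(8,15), bases: C(15,8) = 6435.
|B(M*)| = 66 * 6435 = 424710.

424710


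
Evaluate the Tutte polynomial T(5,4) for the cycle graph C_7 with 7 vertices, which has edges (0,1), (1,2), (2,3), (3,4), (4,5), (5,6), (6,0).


T(C_7; x,y) = x + x^2 + ... + x^(6) + y.
T(5,4) = 5^1 + 5^2 + 5^3 + 5^4 + 5^5 + 5^6 + 4
= 5 + 25 + 125 + 625 + 3125 + 15625 + 4
= 19534.

19534


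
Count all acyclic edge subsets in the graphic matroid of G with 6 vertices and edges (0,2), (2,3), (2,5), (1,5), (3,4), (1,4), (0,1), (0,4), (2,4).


An independent set in a graphic matroid is an acyclic edge subset.
G has 6 vertices and 9 edges.
Enumerate all 2^9 = 512 subsets, checking for acyclicity.
Total independent sets = 292.

292


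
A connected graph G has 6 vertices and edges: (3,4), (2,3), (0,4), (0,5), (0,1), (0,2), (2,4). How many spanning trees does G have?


By Kirchhoff's matrix tree theorem, the number of spanning trees equals
the determinant of any cofactor of the Laplacian matrix L.
G has 6 vertices and 7 edges.
Computing the (5 x 5) cofactor determinant gives 8.

8


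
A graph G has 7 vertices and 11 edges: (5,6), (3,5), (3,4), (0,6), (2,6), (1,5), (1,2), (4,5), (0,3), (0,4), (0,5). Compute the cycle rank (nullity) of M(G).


Cycle rank (nullity) = |E| - r(M) = |E| - (|V| - c).
|E| = 11, |V| = 7, c = 1.
Nullity = 11 - (7 - 1) = 11 - 6 = 5.

5


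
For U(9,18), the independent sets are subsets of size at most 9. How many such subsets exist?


Independent sets of U(9,18) are all subsets of size <= 9.
Count = C(18,0) + C(18,1) + C(18,2) + C(18,3) + C(18,4) + C(18,5) + C(18,6) + C(18,7) + C(18,8) + C(18,9)
     = 1 + 18 + 153 + 816 + 3060 + 8568 + 18564 + 31824 + 43758 + 48620
     = 155382.

155382


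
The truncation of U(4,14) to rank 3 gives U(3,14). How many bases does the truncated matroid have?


Truncating U(4,14) to rank 3 gives U(3,14).
Bases of U(3,14) are all 3-element subsets of 14 elements.
Number of bases = C(14,3) = (14 * 13 * 12) / (1 * 2 * 3) = 364.

364


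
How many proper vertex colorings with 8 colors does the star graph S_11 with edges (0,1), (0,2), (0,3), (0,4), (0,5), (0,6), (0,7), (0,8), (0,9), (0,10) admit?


P(tree, k) = k * (k-1)^(10) for any tree on 11 vertices.
P(8) = 8 * 7^10 = 8 * 282475249 = 2259801992.

2259801992


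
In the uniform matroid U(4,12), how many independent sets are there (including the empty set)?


Independent sets of U(4,12) are all subsets of size <= 4.
Count = (12 choose 0) + (12 choose 1) + (12 choose 2) + (12 choose 3) + (12 choose 4)
     = 1 + 12 + 66 + 220 + 495
     = 794.

794


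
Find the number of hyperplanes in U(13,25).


Hyperplanes of U(13,25) are flats of rank 12.
In a uniform matroid, these are exactly the (12)-element subsets.
Count = (25 choose 12) = 5200300.

5200300


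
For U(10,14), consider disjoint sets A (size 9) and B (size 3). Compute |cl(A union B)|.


|A union B| = 9 + 3 = 12 (disjoint).
In U(10,14), cl(S) = S if |S| < 10, else cl(S) = E.
Since 12 >= 10, cl(A union B) = E.
|cl(A union B)| = 14.

14


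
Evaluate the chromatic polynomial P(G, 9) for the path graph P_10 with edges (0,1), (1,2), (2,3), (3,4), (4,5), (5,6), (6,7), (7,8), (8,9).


P(P_10, k) = k * (k-1)^(9).
P(9) = 9 * 8^9 = 9 * 134217728 = 1207959552.

1207959552


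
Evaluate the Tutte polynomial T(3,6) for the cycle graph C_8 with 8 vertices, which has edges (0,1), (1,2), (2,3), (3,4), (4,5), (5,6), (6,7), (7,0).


T(C_8; x,y) = x + x^2 + ... + x^(7) + y.
T(3,6) = 3^1 + 3^2 + 3^3 + 3^4 + 3^5 + 3^6 + 3^7 + 6
= 3 + 9 + 27 + 81 + 243 + 729 + 2187 + 6
= 3285.

3285


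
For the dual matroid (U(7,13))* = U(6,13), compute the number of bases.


The dual of U(r,n) is U(n-r, n) = U(6,13).
Bases of U(6,13) are all (6)-element subsets.
|B(M*)| = C(13,6) = 13! / (6! * 7!) = 1716.

1716


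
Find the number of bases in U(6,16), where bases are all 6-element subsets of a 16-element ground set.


Bases of U(6,16) are all 6-element subsets of the 16-element ground set.
Number of bases = C(16,6).
C(16,6) = 8008.

8008


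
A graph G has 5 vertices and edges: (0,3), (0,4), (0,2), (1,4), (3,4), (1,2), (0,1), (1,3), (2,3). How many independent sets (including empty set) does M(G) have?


An independent set in a graphic matroid is an acyclic edge subset.
G has 5 vertices and 9 edges.
Enumerate all 2^9 = 512 subsets, checking for acyclicity.
Total independent sets = 198.

198


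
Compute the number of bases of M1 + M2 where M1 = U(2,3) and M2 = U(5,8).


Bases of a direct sum M1 + M2: |B| = |B(M1)| * |B(M2)|.
|B(U(2,3))| = C(3,2) = 3.
|B(U(5,8))| = C(8,5) = 56.
Total bases = 3 * 56 = 168.

168


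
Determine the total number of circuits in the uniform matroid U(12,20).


In U(12,20), circuits are the (13)-element subsets.
Any set of 13 elements is dependent, and removing any one element gives
an independent set of size 12, so it is a minimal dependent set.
Number of circuits = (20 choose 13) = 77520.

77520


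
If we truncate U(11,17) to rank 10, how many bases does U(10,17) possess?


Truncating U(11,17) to rank 10 gives U(10,17).
Bases of U(10,17) are all 10-element subsets of 17 elements.
Number of bases = (17 choose 10) = 19448.

19448


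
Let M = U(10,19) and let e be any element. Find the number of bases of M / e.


Contracting e from U(10,19) gives U(9,18).
Bases of U(9,18) = (18 choose 9) = 48620.

48620


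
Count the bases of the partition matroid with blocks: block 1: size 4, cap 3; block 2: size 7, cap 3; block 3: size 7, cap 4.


A basis picks exactly ci elements from block i.
Number of bases = product of C(|Si|, ci).
= C(4,3) * C(7,3) * C(7,4)
= 4 * 35 * 35
= 4900.

4900


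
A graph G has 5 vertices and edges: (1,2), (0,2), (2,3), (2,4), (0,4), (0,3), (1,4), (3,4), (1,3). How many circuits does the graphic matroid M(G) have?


A circuit in a graphic matroid = edge set of a simple cycle.
G has 5 vertices and 9 edges.
Enumerating all minimal edge subsets forming cycles...
Total circuits found: 22.

22


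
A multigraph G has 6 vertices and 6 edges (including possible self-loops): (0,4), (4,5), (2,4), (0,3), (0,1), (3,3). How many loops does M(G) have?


In a graphic matroid, a loop is a self-loop edge (u,u) with rank 0.
Examining all 6 edges for self-loops...
Self-loops found: (3,3)
Number of loops = 1.

1


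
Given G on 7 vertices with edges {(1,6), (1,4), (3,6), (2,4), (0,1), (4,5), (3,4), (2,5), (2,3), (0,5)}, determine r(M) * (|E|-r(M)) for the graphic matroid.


r(M) = |V| - c = 7 - 1 = 6.
nullity = |E| - r(M) = 10 - 6 = 4.
Product = 6 * 4 = 24.

24


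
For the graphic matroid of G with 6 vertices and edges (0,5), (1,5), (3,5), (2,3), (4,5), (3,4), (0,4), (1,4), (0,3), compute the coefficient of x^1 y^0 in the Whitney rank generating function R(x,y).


R(x,y) = sum over A in 2^E of x^(r(E)-r(A)) * y^(|A|-r(A)).
G has 6 vertices, 9 edges. r(E) = 5.
Enumerate all 2^9 = 512 subsets.
Count subsets with r(E)-r(A)=1 and |A|-r(A)=0: 91.

91


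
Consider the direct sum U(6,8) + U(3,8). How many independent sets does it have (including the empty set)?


For a direct sum, |I(M1+M2)| = |I(M1)| * |I(M2)|.
|I(U(6,8))| = sum C(8,k) for k=0..6 = 247.
|I(U(3,8))| = sum C(8,k) for k=0..3 = 93.
Total = 247 * 93 = 22971.

22971


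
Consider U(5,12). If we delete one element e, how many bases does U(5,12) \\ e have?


Deleting e from U(5,12) gives U(5,11) since n > r.
Bases of U(5,11) = (11 choose 5) = 462.

462


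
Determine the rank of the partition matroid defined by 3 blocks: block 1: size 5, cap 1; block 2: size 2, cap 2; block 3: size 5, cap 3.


Rank of a partition matroid = sum of min(|Si|, ci) for each block.
= min(5,1) + min(2,2) + min(5,3)
= 1 + 2 + 3
= 6.

6


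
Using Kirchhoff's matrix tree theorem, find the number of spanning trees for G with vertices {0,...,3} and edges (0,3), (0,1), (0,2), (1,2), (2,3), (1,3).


By Kirchhoff's matrix tree theorem, the number of spanning trees equals
the determinant of any cofactor of the Laplacian matrix L.
G has 4 vertices and 6 edges.
Computing the (3 x 3) cofactor determinant gives 16.

16


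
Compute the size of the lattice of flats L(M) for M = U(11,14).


Flats of U(11,14): every subset of size < 11 is a flat, plus E itself.
Count = (14 choose 0) + (14 choose 1) + (14 choose 2) + (14 choose 3) + (14 choose 4) + (14 choose 5) + (14 choose 6) + (14 choose 7) + (14 choose 8) + (14 choose 9) + (14 choose 10) + 1
     = 1 + 14 + 91 + 364 + 1001 + 2002 + 3003 + 3432 + 3003 + 2002 + 1001 + 1
     = 15915.

15915


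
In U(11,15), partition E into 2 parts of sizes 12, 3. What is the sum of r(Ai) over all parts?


r(Ai) = min(|Ai|, 11) for each part.
Sum = min(12,11) + min(3,11)
    = 11 + 3
    = 14.

14


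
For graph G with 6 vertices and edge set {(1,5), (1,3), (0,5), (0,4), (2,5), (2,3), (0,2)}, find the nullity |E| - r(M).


Cycle rank (nullity) = |E| - r(M) = |E| - (|V| - c).
|E| = 7, |V| = 6, c = 1.
Nullity = 7 - (6 - 1) = 7 - 5 = 2.

2


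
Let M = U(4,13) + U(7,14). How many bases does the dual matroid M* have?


(M1+M2)* = M1* + M2*.
M1* = U(9,13), bases: C(13,9) = 715.
M2* = U(7,14), bases: C(14,7) = 3432.
|B(M*)| = 715 * 3432 = 2453880.

2453880


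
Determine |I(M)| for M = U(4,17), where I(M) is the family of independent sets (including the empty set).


Independent sets of U(4,17) are all subsets of size <= 4.
Count = (17 choose 0) + (17 choose 1) + (17 choose 2) + (17 choose 3) + (17 choose 4)
     = 1 + 17 + 136 + 680 + 2380
     = 3214.

3214


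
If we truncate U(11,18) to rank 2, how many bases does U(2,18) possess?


Truncating U(11,18) to rank 2 gives U(2,18).
Bases of U(2,18) are all 2-element subsets of 18 elements.
Number of bases = (18 choose 2) = 153.

153


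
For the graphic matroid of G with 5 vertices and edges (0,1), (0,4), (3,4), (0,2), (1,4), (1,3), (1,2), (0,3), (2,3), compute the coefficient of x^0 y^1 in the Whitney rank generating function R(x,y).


R(x,y) = sum over A in 2^E of x^(r(E)-r(A)) * y^(|A|-r(A)).
G has 5 vertices, 9 edges. r(E) = 4.
Enumerate all 2^9 = 512 subsets.
Count subsets with r(E)-r(A)=0 and |A|-r(A)=1: 111.

111


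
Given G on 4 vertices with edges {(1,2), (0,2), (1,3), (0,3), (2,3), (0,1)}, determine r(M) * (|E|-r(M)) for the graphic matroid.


r(M) = |V| - c = 4 - 1 = 3.
nullity = |E| - r(M) = 6 - 3 = 3.
Product = 3 * 3 = 9.

9


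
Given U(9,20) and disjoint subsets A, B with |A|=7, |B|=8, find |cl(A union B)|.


|A union B| = 7 + 8 = 15 (disjoint).
In U(9,20), cl(S) = S if |S| < 9, else cl(S) = E.
Since 15 >= 9, cl(A union B) = E.
|cl(A union B)| = 20.

20


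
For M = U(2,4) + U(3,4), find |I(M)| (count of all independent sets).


For a direct sum, |I(M1+M2)| = |I(M1)| * |I(M2)|.
|I(U(2,4))| = sum C(4,k) for k=0..2 = 11.
|I(U(3,4))| = sum C(4,k) for k=0..3 = 15.
Total = 11 * 15 = 165.

165


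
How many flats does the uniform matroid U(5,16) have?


Flats of U(5,16): every subset of size < 5 is a flat, plus E itself.
Count = C(16,0) + C(16,1) + C(16,2) + C(16,3) + C(16,4) + 1
     = 1 + 16 + 120 + 560 + 1820 + 1
     = 2518.

2518


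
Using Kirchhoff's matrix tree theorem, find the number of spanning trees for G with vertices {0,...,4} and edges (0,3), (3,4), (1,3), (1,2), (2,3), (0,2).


By Kirchhoff's matrix tree theorem, the number of spanning trees equals
the determinant of any cofactor of the Laplacian matrix L.
G has 5 vertices and 6 edges.
Computing the (4 x 4) cofactor determinant gives 8.

8


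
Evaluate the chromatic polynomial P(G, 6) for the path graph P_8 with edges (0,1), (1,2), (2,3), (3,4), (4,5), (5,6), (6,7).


P(P_8, k) = k * (k-1)^(7).
P(6) = 6 * 5^7 = 6 * 78125 = 468750.

468750


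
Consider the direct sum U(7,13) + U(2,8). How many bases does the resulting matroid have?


Bases of a direct sum M1 + M2: |B| = |B(M1)| * |B(M2)|.
|B(U(7,13))| = C(13,7) = 1716.
|B(U(2,8))| = C(8,2) = 28.
Total bases = 1716 * 28 = 48048.

48048


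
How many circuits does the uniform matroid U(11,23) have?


In U(11,23), circuits are the (12)-element subsets.
Any set of 12 elements is dependent, and removing any one element gives
an independent set of size 11, so it is a minimal dependent set.
Number of circuits = C(23,12) = 23! / (12! * 11!) = 1352078.

1352078


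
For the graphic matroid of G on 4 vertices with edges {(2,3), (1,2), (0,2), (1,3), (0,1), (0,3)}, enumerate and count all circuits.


A circuit in a graphic matroid = edge set of a simple cycle.
G has 4 vertices and 6 edges.
Enumerating all minimal edge subsets forming cycles...
Total circuits found: 7.

7


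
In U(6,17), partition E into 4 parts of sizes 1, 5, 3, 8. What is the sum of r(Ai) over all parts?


r(Ai) = min(|Ai|, 6) for each part.
Sum = min(1,6) + min(5,6) + min(3,6) + min(8,6)
    = 1 + 5 + 3 + 6
    = 15.

15


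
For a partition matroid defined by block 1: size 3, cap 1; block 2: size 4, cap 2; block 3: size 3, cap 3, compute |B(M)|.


A basis picks exactly ci elements from block i.
Number of bases = product of C(|Si|, ci).
= C(3,1) * C(4,2) * C(3,3)
= 3 * 6 * 1
= 18.

18


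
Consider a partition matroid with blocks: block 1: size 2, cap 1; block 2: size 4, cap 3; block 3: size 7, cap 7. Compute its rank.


Rank of a partition matroid = sum of min(|Si|, ci) for each block.
= min(2,1) + min(4,3) + min(7,7)
= 1 + 3 + 7
= 11.

11


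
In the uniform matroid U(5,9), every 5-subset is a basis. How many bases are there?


Bases of U(5,9) are all 5-element subsets of the 9-element ground set.
Number of bases = C(9,5).
(9 choose 5) = 126.

126


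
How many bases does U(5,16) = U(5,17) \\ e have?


Deleting e from U(5,17) gives U(5,16) since n > r.
Bases of U(5,16) = C(16,5) = 16! / (5! * 11!) = 4368.

4368


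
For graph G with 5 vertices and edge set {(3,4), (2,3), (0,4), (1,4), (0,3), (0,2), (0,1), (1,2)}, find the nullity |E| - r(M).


Cycle rank (nullity) = |E| - r(M) = |E| - (|V| - c).
|E| = 8, |V| = 5, c = 1.
Nullity = 8 - (5 - 1) = 8 - 4 = 4.

4


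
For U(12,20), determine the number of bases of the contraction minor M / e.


Contracting e from U(12,20) gives U(11,19).
Bases of U(11,19) = (19 choose 11) = 75582.

75582


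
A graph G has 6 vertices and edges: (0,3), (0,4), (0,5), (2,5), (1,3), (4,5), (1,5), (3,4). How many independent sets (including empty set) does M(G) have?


An independent set in a graphic matroid is an acyclic edge subset.
G has 6 vertices and 8 edges.
Enumerate all 2^8 = 256 subsets, checking for acyclicity.
Total independent sets = 172.

172


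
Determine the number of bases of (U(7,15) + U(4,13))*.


(M1+M2)* = M1* + M2*.
M1* = U(8,15), bases: C(15,8) = 6435.
M2* = U(9,13), bases: C(13,9) = 715.
|B(M*)| = 6435 * 715 = 4601025.

4601025


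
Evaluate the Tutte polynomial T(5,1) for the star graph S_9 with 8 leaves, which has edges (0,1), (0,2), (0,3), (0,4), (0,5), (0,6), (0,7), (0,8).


A star on 9 vertices is a tree with 8 edges.
T(x,y) = x^(8) for any tree.
T(5,1) = 5^8 = 390625.

390625


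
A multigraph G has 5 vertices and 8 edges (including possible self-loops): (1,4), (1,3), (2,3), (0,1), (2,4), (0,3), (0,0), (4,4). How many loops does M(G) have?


In a graphic matroid, a loop is a self-loop edge (u,u) with rank 0.
Examining all 8 edges for self-loops...
Self-loops found: (0,0), (4,4)
Number of loops = 2.

2


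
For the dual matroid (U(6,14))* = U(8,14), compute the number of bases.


The dual of U(r,n) is U(n-r, n) = U(8,14).
Bases of U(8,14) are all (8)-element subsets.
|B(M*)| = C(14,8) = 14! / (8! * 6!) = 3003.

3003


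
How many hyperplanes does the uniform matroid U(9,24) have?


Hyperplanes of U(9,24) are flats of rank 8.
In a uniform matroid, these are exactly the (8)-element subsets.
Count = C(24,8) = 735471.

735471


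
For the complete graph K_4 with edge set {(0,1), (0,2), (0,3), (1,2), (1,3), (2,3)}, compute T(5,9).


T(K_4; x,y) = x^3 + 3x^2 + 4xy + 2x + y^3 + 3y^2 + 2y.
Substituting x=5, y=9:
= 125 + 75 + 180 + 10 + 729 + 243 + 18
= 1380.

1380


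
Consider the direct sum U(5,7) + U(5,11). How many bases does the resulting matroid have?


Bases of a direct sum M1 + M2: |B| = |B(M1)| * |B(M2)|.
|B(U(5,7))| = C(7,5) = 21.
|B(U(5,11))| = C(11,5) = 462.
Total bases = 21 * 462 = 9702.

9702


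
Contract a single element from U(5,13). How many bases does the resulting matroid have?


Contracting e from U(5,13) gives U(4,12).
Bases of U(4,12) = C(12,4) = (12 * 11 * 10 * 9) / (1 * 2 * 3 * 4) = 495.

495


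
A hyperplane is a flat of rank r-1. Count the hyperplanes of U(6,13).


Hyperplanes of U(6,13) are flats of rank 5.
In a uniform matroid, these are exactly the (5)-element subsets.
Count = (13 choose 5) = 1287.

1287


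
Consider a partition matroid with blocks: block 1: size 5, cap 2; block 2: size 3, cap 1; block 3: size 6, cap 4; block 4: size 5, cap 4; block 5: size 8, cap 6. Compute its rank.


Rank of a partition matroid = sum of min(|Si|, ci) for each block.
= min(5,2) + min(3,1) + min(6,4) + min(5,4) + min(8,6)
= 2 + 1 + 4 + 4 + 6
= 17.

17


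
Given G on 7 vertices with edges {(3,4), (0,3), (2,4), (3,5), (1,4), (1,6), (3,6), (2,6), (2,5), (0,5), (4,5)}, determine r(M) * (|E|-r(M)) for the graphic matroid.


r(M) = |V| - c = 7 - 1 = 6.
nullity = |E| - r(M) = 11 - 6 = 5.
Product = 6 * 5 = 30.

30


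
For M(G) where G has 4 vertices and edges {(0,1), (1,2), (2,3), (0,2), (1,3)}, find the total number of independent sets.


An independent set in a graphic matroid is an acyclic edge subset.
G has 4 vertices and 5 edges.
Enumerate all 2^5 = 32 subsets, checking for acyclicity.
Total independent sets = 24.

24


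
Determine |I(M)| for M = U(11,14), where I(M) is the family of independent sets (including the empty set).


Independent sets of U(11,14) are all subsets of size <= 11.
Count = C(14,0) + C(14,1) + C(14,2) + C(14,3) + C(14,4) + C(14,5) + C(14,6) + C(14,7) + C(14,8) + C(14,9) + C(14,10) + C(14,11)
     = 1 + 14 + 91 + 364 + 1001 + 2002 + 3003 + 3432 + 3003 + 2002 + 1001 + 364
     = 16278.

16278


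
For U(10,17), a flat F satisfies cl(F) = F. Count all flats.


Flats of U(10,17): every subset of size < 10 is a flat, plus E itself.
Count = C(17,0) + C(17,1) + C(17,2) + C(17,3) + C(17,4) + C(17,5) + C(17,6) + C(17,7) + C(17,8) + C(17,9) + 1
     = 1 + 17 + 136 + 680 + 2380 + 6188 + 12376 + 19448 + 24310 + 24310 + 1
     = 89847.

89847


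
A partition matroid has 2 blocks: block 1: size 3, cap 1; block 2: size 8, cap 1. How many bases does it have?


A basis picks exactly ci elements from block i.
Number of bases = product of C(|Si|, ci).
= C(3,1) * C(8,1)
= 3 * 8
= 24.

24


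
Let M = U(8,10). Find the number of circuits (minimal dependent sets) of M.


In U(8,10), circuits are the (9)-element subsets.
Any set of 9 elements is dependent, and removing any one element gives
an independent set of size 8, so it is a minimal dependent set.
Number of circuits = C(10,9) = 10.

10
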